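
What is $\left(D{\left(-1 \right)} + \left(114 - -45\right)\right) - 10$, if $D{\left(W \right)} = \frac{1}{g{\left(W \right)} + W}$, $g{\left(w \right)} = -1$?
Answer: $\frac{297}{2} \approx 148.5$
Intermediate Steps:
$D{\left(W \right)} = \frac{1}{-1 + W}$
$\left(D{\left(-1 \right)} + \left(114 - -45\right)\right) - 10 = \left(\frac{1}{-1 - 1} + \left(114 - -45\right)\right) - 10 = \left(\frac{1}{-2} + \left(114 + 45\right)\right) - 10 = \left(- \frac{1}{2} + 159\right) - 10 = \frac{317}{2} - 10 = \frac{297}{2}$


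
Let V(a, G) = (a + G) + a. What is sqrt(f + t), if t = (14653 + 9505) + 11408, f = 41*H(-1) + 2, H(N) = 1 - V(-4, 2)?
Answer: sqrt(35855) ≈ 189.35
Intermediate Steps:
V(a, G) = G + 2*a (V(a, G) = (G + a) + a = G + 2*a)
H(N) = 7 (H(N) = 1 - (2 + 2*(-4)) = 1 - (2 - 8) = 1 - 1*(-6) = 1 + 6 = 7)
f = 289 (f = 41*7 + 2 = 287 + 2 = 289)
t = 35566 (t = 24158 + 11408 = 35566)
sqrt(f + t) = sqrt(289 + 35566) = sqrt(35855)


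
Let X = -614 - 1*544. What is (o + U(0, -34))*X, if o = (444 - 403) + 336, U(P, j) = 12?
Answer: -450462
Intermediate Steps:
X = -1158 (X = -614 - 544 = -1158)
o = 377 (o = 41 + 336 = 377)
(o + U(0, -34))*X = (377 + 12)*(-1158) = 389*(-1158) = -450462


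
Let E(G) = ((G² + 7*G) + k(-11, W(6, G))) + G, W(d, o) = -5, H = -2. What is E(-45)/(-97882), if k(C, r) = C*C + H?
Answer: -892/48941 ≈ -0.018226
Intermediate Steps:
k(C, r) = -2 + C² (k(C, r) = C*C - 2 = C² - 2 = -2 + C²)
E(G) = 119 + G² + 8*G (E(G) = ((G² + 7*G) + (-2 + (-11)²)) + G = ((G² + 7*G) + (-2 + 121)) + G = ((G² + 7*G) + 119) + G = (119 + G² + 7*G) + G = 119 + G² + 8*G)
E(-45)/(-97882) = (119 + (-45)² + 8*(-45))/(-97882) = (119 + 2025 - 360)*(-1/97882) = 1784*(-1/97882) = -892/48941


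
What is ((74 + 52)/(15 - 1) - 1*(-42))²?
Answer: 2601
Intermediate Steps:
((74 + 52)/(15 - 1) - 1*(-42))² = (126/14 + 42)² = (126*(1/14) + 42)² = (9 + 42)² = 51² = 2601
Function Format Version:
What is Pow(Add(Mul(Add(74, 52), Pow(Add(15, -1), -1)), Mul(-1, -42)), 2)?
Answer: 2601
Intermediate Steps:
Pow(Add(Mul(Add(74, 52), Pow(Add(15, -1), -1)), Mul(-1, -42)), 2) = Pow(Add(Mul(126, Pow(14, -1)), 42), 2) = Pow(Add(Mul(126, Rational(1, 14)), 42), 2) = Pow(Add(9, 42), 2) = Pow(51, 2) = 2601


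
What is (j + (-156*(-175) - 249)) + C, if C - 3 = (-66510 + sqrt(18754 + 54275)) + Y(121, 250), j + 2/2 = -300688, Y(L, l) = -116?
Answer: -340261 + sqrt(73029) ≈ -3.3999e+5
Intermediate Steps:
j = -300689 (j = -1 - 300688 = -300689)
C = -66623 + sqrt(73029) (C = 3 + ((-66510 + sqrt(18754 + 54275)) - 116) = 3 + ((-66510 + sqrt(73029)) - 116) = 3 + (-66626 + sqrt(73029)) = -66623 + sqrt(73029) ≈ -66353.)
(j + (-156*(-175) - 249)) + C = (-300689 + (-156*(-175) - 249)) + (-66623 + sqrt(73029)) = (-300689 + (27300 - 249)) + (-66623 + sqrt(73029)) = (-300689 + 27051) + (-66623 + sqrt(73029)) = -273638 + (-66623 + sqrt(73029)) = -340261 + sqrt(73029)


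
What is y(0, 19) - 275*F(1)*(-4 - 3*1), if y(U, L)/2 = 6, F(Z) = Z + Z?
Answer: 3862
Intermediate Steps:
F(Z) = 2*Z
y(U, L) = 12 (y(U, L) = 2*6 = 12)
y(0, 19) - 275*F(1)*(-4 - 3*1) = 12 - 275*2*1*(-4 - 3*1) = 12 - 550*(-4 - 3) = 12 - 550*(-7) = 12 - 275*(-14) = 12 + 3850 = 3862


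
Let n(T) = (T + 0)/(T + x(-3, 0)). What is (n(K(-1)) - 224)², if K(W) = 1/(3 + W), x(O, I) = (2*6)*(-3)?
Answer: 252969025/5041 ≈ 50182.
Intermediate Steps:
x(O, I) = -36 (x(O, I) = 12*(-3) = -36)
n(T) = T/(-36 + T) (n(T) = (T + 0)/(T - 36) = T/(-36 + T))
(n(K(-1)) - 224)² = (1/((3 - 1)*(-36 + 1/(3 - 1))) - 224)² = (1/(2*(-36 + 1/2)) - 224)² = (1/(2*(-36 + ½)) - 224)² = (1/(2*(-71/2)) - 224)² = ((½)*(-2/71) - 224)² = (-1/71 - 224)² = (-15905/71)² = 252969025/5041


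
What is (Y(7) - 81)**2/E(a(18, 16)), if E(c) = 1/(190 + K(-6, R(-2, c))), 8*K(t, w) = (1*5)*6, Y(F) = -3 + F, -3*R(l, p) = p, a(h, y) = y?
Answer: 4594975/4 ≈ 1.1487e+6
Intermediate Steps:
R(l, p) = -p/3
K(t, w) = 15/4 (K(t, w) = ((1*5)*6)/8 = (5*6)/8 = (1/8)*30 = 15/4)
E(c) = 4/775 (E(c) = 1/(190 + 15/4) = 1/(775/4) = 4/775)
(Y(7) - 81)**2/E(a(18, 16)) = ((-3 + 7) - 81)**2/(4/775) = (4 - 81)**2*(775/4) = (-77)**2*(775/4) = 5929*(775/4) = 4594975/4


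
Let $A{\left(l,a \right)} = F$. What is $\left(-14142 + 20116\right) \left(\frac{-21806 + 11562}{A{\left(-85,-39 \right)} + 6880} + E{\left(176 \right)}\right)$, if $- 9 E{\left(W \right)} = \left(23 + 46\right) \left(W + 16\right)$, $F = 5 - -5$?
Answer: $- \frac{2332691676}{265} \approx -8.8026 \cdot 10^{6}$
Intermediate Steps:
$F = 10$ ($F = 5 + 5 = 10$)
$A{\left(l,a \right)} = 10$
$E{\left(W \right)} = - \frac{368}{3} - \frac{23 W}{3}$ ($E{\left(W \right)} = - \frac{\left(23 + 46\right) \left(W + 16\right)}{9} = - \frac{69 \left(16 + W\right)}{9} = - \frac{1104 + 69 W}{9} = - \frac{368}{3} - \frac{23 W}{3}$)
$\left(-14142 + 20116\right) \left(\frac{-21806 + 11562}{A{\left(-85,-39 \right)} + 6880} + E{\left(176 \right)}\right) = \left(-14142 + 20116\right) \left(\frac{-21806 + 11562}{10 + 6880} - 1472\right) = 5974 \left(- \frac{10244}{6890} - 1472\right) = 5974 \left(\left(-10244\right) \frac{1}{6890} - 1472\right) = 5974 \left(- \frac{394}{265} - 1472\right) = 5974 \left(- \frac{390474}{265}\right) = - \frac{2332691676}{265}$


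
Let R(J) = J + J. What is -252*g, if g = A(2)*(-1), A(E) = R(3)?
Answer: 1512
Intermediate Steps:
R(J) = 2*J
A(E) = 6 (A(E) = 2*3 = 6)
g = -6 (g = 6*(-1) = -6)
-252*g = -252*(-6) = 1512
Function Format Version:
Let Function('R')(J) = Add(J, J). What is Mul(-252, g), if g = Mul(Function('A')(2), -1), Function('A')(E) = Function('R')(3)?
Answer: 1512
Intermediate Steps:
Function('R')(J) = Mul(2, J)
Function('A')(E) = 6 (Function('A')(E) = Mul(2, 3) = 6)
g = -6 (g = Mul(6, -1) = -6)
Mul(-252, g) = Mul(-252, -6) = 1512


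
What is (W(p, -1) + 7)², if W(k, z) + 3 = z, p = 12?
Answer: 9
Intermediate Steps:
W(k, z) = -3 + z
(W(p, -1) + 7)² = ((-3 - 1) + 7)² = (-4 + 7)² = 3² = 9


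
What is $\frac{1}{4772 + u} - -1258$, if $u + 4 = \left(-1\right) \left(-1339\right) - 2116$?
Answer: $\frac{5020679}{3991} \approx 1258.0$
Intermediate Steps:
$u = -781$ ($u = -4 - 777 = -781$)
$\frac{1}{4772 + u} - -1258 = \frac{1}{4772 - 781} - -1258 = \frac{1}{3991} + 1258 = \frac{5020679}{3991}$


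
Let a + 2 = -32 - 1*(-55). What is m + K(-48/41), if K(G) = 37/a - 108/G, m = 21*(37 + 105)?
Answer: 258385/84 ≈ 3076.0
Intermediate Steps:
a = 21 (a = -2 + (-32 - 1*(-55)) = -2 + (-32 + 55) = -2 + 23 = 21)
m = 2982 (m = 21*142 = 2982)
K(G) = 37/21 - 108/G
m + K(-48/41) = 2982 + (37/21 - 108/((-48/41))) = 2982 + (37/21 - 108/((-48*1/41))) = 2982 + (37/21 - 108/(-48/41)) = 2982 + (37/21 - 108*(-41/48)) = 2982 + (37/21 + 369/4) = 2982 + 7897/84 = 258385/84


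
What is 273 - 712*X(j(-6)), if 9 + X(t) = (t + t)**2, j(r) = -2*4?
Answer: -175591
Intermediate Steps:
j(r) = -8
X(t) = -9 + 4*t**2 (X(t) = -9 + (t + t)**2 = -9 + (2*t)**2 = -9 + 4*t**2)
273 - 712*X(j(-6)) = 273 - 712*(-9 + 4*(-8)**2) = 273 - 712*(-9 + 4*64) = 273 - 712*(-9 + 256) = 273 - 712*247 = 273 - 175864 = -175591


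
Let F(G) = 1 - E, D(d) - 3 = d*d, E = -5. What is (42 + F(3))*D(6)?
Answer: 1872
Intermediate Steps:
D(d) = 3 + d**2 (D(d) = 3 + d*d = 3 + d**2)
F(G) = 6 (F(G) = 1 - 1*(-5) = 1 + 5 = 6)
(42 + F(3))*D(6) = (42 + 6)*(3 + 6**2) = 48*(3 + 36) = 48*39 = 1872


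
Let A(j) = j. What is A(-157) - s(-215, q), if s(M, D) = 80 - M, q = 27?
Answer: -452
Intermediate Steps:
A(-157) - s(-215, q) = -157 - (80 - 1*(-215)) = -157 - (80 + 215) = -157 - 1*295 = -157 - 295 = -452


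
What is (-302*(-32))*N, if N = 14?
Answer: 135296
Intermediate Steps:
(-302*(-32))*N = -302*(-32)*14 = 9664*14 = 135296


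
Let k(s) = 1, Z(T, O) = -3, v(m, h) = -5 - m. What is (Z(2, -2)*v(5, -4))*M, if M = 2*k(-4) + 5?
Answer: 210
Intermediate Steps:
M = 7 (M = 2*1 + 5 = 2 + 5 = 7)
(Z(2, -2)*v(5, -4))*M = -3*(-5 - 1*5)*7 = -3*(-5 - 5)*7 = -3*(-10)*7 = 30*7 = 210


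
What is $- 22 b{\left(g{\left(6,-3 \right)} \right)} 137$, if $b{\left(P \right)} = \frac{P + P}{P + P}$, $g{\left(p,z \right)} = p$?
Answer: $-3014$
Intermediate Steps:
$b{\left(P \right)} = 1$ ($b{\left(P \right)} = \frac{2 P}{2 P} = 2 P \frac{1}{2 P} = 1$)
$- 22 b{\left(g{\left(6,-3 \right)} \right)} 137 = \left(-22\right) 1 \cdot 137 = \left(-22\right) 137 = -3014$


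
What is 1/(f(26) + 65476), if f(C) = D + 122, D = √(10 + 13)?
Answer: 65598/4303097581 - √23/4303097581 ≈ 1.5243e-5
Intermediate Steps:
D = √23 ≈ 4.7958
f(C) = 122 + √23 (f(C) = √23 + 122 = 122 + √23)
1/(f(26) + 65476) = 1/((122 + √23) + 65476) = 1/(65598 + √23)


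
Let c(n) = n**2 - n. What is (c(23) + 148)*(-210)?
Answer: -137340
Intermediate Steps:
(c(23) + 148)*(-210) = (23*(-1 + 23) + 148)*(-210) = (23*22 + 148)*(-210) = (506 + 148)*(-210) = 654*(-210) = -137340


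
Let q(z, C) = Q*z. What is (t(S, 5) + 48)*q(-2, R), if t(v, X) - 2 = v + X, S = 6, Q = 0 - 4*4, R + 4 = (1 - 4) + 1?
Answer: 1952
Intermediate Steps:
R = -6 (R = -4 + ((1 - 4) + 1) = -4 + (-3 + 1) = -4 - 2 = -6)
Q = -16 (Q = 0 - 16 = -16)
q(z, C) = -16*z
t(v, X) = 2 + X + v (t(v, X) = 2 + (v + X) = 2 + (X + v) = 2 + X + v)
(t(S, 5) + 48)*q(-2, R) = ((2 + 5 + 6) + 48)*(-16*(-2)) = (13 + 48)*32 = 61*32 = 1952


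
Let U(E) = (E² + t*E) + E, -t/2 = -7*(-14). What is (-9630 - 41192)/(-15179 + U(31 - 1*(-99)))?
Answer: 50822/23629 ≈ 2.1508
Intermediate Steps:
t = -196 (t = -(-14)*(-14) = -2*98 = -196)
U(E) = E² - 195*E (U(E) = (E² - 196*E) + E = E² - 195*E)
(-9630 - 41192)/(-15179 + U(31 - 1*(-99))) = (-9630 - 41192)/(-15179 + (31 - 1*(-99))*(-195 + (31 - 1*(-99)))) = -50822/(-15179 + (31 + 99)*(-195 + (31 + 99))) = -50822/(-15179 + 130*(-195 + 130)) = -50822/(-15179 + 130*(-65)) = -50822/(-15179 - 8450) = -50822/(-23629) = -50822*(-1/23629) = 50822/23629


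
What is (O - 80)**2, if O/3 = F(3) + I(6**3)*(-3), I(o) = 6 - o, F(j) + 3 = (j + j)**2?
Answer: 3644281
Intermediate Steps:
F(j) = -3 + 4*j**2 (F(j) = -3 + (j + j)**2 = -3 + (2*j)**2 = -3 + 4*j**2)
O = 1989 (O = 3*((-3 + 4*3**2) + (6 - 1*6**3)*(-3)) = 3*((-3 + 4*9) + (6 - 1*216)*(-3)) = 3*((-3 + 36) + (6 - 216)*(-3)) = 3*(33 - 210*(-3)) = 3*(33 + 630) = 3*663 = 1989)
(O - 80)**2 = (1989 - 80)**2 = 1909**2 = 3644281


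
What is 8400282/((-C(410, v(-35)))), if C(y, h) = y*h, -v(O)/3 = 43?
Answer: 1400047/8815 ≈ 158.83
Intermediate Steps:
v(O) = -129 (v(O) = -3*43 = -129)
C(y, h) = h*y
8400282/((-C(410, v(-35)))) = 8400282/((-(-129)*410)) = 8400282/((-1*(-52890))) = 8400282/52890 = 8400282*(1/52890) = 1400047/8815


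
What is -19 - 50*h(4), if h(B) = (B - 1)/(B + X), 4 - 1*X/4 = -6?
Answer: -493/22 ≈ -22.409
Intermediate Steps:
X = 40 (X = 16 - 4*(-6) = 16 + 24 = 40)
h(B) = (-1 + B)/(40 + B) (h(B) = (B - 1)/(B + 40) = (-1 + B)/(40 + B))
-19 - 50*h(4) = -19 - 50*(-1 + 4)/(40 + 4) = -19 - 50*3/44 = -19 - 75/22 = -493/22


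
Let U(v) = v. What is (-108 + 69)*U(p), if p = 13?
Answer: -507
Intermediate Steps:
(-108 + 69)*U(p) = (-108 + 69)*13 = -39*13 = -507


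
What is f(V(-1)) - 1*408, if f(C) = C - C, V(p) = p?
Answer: -408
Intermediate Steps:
f(C) = 0
f(V(-1)) - 1*408 = 0 - 1*408 = 0 - 408 = -408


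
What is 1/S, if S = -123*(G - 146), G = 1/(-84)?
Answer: 28/502865 ≈ 5.5681e-5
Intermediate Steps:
G = -1/84 ≈ -0.011905
S = 502865/28 (S = -123*(-1/84 - 146) = -123*(-12265/84) = 502865/28 ≈ 17959.)
1/S = 1/(502865/28) = 28/502865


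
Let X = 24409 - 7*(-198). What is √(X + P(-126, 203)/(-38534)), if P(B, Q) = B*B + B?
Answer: √9575398242130/19267 ≈ 160.61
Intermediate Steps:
P(B, Q) = B + B² (P(B, Q) = B² + B = B + B²)
X = 25795 (X = 24409 + 1386 = 25795)
√(X + P(-126, 203)/(-38534)) = √(25795 - 126*(1 - 126)/(-38534)) = √(25795 - 126*(-125)*(-1/38534)) = √(25795 + 15750*(-1/38534)) = √(25795 - 7875/19267) = √(496984390/19267) = √9575398242130/19267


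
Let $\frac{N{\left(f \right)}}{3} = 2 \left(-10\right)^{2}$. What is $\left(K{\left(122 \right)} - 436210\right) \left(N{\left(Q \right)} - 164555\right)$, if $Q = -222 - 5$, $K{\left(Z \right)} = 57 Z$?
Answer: $70378667480$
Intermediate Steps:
$Q = -227$
$N{\left(f \right)} = 600$ ($N{\left(f \right)} = 3 \cdot 2 \left(-10\right)^{2} = 3 \cdot 2 \cdot 100 = 3 \cdot 200 = 600$)
$\left(K{\left(122 \right)} - 436210\right) \left(N{\left(Q \right)} - 164555\right) = \left(57 \cdot 122 - 436210\right) \left(600 - 164555\right) = \left(6954 - 436210\right) \left(-163955\right) = \left(-429256\right) \left(-163955\right) = 70378667480$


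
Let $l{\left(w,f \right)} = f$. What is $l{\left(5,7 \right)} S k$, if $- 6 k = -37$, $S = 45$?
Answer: $\frac{3885}{2} \approx 1942.5$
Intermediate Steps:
$k = \frac{37}{6}$ ($k = \left(- \frac{1}{6}\right) \left(-37\right) = \frac{37}{6} \approx 6.1667$)
$l{\left(5,7 \right)} S k = 7 \cdot 45 \cdot \frac{37}{6} = 315 \cdot \frac{37}{6} = \frac{3885}{2}$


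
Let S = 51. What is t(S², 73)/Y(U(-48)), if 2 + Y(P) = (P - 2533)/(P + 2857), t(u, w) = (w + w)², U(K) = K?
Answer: -59876644/8199 ≈ -7302.9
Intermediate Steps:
t(u, w) = 4*w² (t(u, w) = (2*w)² = 4*w²)
Y(P) = -2 + (-2533 + P)/(2857 + P) (Y(P) = -2 + (P - 2533)/(P + 2857) = -2 + (-2533 + P)/(2857 + P))
t(S², 73)/Y(U(-48)) = (4*73²)/(((-8247 - 1*(-48))/(2857 - 48))) = (4*5329)/(((-8247 + 48)/2809)) = 21316/(((1/2809)*(-8199))) = 21316/(-8199/2809) = 21316*(-2809/8199) = -59876644/8199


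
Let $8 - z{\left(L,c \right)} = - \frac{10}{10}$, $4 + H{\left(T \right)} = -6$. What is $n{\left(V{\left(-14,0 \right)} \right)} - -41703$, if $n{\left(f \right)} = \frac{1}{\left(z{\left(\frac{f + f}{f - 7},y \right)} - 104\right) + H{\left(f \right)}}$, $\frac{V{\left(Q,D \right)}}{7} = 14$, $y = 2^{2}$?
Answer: $\frac{4378814}{105} \approx 41703.0$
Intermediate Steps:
$y = 4$
$H{\left(T \right)} = -10$ ($H{\left(T \right)} = -4 - 6 = -10$)
$V{\left(Q,D \right)} = 98$ ($V{\left(Q,D \right)} = 7 \cdot 14 = 98$)
$z{\left(L,c \right)} = 9$ ($z{\left(L,c \right)} = 8 - - \frac{10}{10} = 8 - \left(-10\right) \frac{1}{10} = 8 - -1 = 8 + 1 = 9$)
$n{\left(f \right)} = - \frac{1}{105}$ ($n{\left(f \right)} = \frac{1}{\left(9 - 104\right) - 10} = \frac{1}{-95 - 10} = \frac{1}{-105} = - \frac{1}{105}$)
$n{\left(V{\left(-14,0 \right)} \right)} - -41703 = - \frac{1}{105} - -41703 = - \frac{1}{105} + 41703 = \frac{4378814}{105}$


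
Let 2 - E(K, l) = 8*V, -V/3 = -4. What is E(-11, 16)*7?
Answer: -658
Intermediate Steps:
V = 12 (V = -3*(-4) = 12)
E(K, l) = -94 (E(K, l) = 2 - 8*12 = 2 - 1*96 = 2 - 96 = -94)
E(-11, 16)*7 = -94*7 = -658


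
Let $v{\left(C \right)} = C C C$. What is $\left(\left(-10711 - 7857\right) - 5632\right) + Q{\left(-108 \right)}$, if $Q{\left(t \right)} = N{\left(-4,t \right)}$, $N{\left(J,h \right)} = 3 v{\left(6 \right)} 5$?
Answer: $-20960$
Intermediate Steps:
$v{\left(C \right)} = C^{3}$ ($v{\left(C \right)} = C^{2} C = C^{3}$)
$N{\left(J,h \right)} = 3240$ ($N{\left(J,h \right)} = 3 \cdot 6^{3} \cdot 5 = 3 \cdot 216 \cdot 5 = 648 \cdot 5 = 3240$)
$Q{\left(t \right)} = 3240$
$\left(\left(-10711 - 7857\right) - 5632\right) + Q{\left(-108 \right)} = \left(\left(-10711 - 7857\right) - 5632\right) + 3240 = \left(-18568 - 5632\right) + 3240 = -24200 + 3240 = -20960$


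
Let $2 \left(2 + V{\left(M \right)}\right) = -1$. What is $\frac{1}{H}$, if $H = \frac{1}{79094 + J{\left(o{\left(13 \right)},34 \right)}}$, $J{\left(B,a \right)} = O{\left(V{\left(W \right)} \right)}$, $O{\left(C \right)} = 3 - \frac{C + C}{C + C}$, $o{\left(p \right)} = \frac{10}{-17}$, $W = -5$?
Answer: $79096$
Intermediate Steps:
$o{\left(p \right)} = - \frac{10}{17}$ ($o{\left(p \right)} = 10 \left(- \frac{1}{17}\right) = - \frac{10}{17}$)
$V{\left(M \right)} = - \frac{5}{2}$ ($V{\left(M \right)} = -2 + \frac{1}{2} \left(-1\right) = -2 - \frac{1}{2} = - \frac{5}{2}$)
$O{\left(C \right)} = 2$ ($O{\left(C \right)} = 3 - \frac{2 C}{2 C} = 3 - 2 C \frac{1}{2 C} = 3 - 1 = 2$)
$J{\left(B,a \right)} = 2$
$H = \frac{1}{79096}$ ($H = \frac{1}{79094 + 2} = \frac{1}{79096} \approx 1.2643 \cdot 10^{-5}$)
$\frac{1}{H} = \frac{1}{\frac{1}{79096}} = 79096$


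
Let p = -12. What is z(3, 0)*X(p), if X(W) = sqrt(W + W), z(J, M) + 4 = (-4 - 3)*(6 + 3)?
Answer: -134*I*sqrt(6) ≈ -328.23*I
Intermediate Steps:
z(J, M) = -67 (z(J, M) = -4 + (-4 - 3)*(6 + 3) = -4 - 7*9 = -4 - 63 = -67)
X(W) = sqrt(2)*sqrt(W) (X(W) = sqrt(2*W) = sqrt(2)*sqrt(W))
z(3, 0)*X(p) = -67*sqrt(2)*sqrt(-12) = -67*sqrt(2)*2*I*sqrt(3) = -134*I*sqrt(6)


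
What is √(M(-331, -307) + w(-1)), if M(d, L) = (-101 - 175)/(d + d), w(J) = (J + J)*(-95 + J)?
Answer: √21081390/331 ≈ 13.871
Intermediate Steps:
w(J) = 2*J*(-95 + J) (w(J) = (2*J)*(-95 + J) = 2*J*(-95 + J))
M(d, L) = -138/d (M(d, L) = -276*1/(2*d) = -138/d)
√(M(-331, -307) + w(-1)) = √(-138/(-331) + 2*(-1)*(-95 - 1)) = √(-138*(-1/331) + 2*(-1)*(-96)) = √(138/331 + 192) = √(63690/331) = √21081390/331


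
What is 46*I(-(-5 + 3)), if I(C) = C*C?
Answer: 184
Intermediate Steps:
I(C) = C²
46*I(-(-5 + 3)) = 46*(-(-5 + 3))² = 46*(-1*(-2))² = 46*2² = 46*4 = 184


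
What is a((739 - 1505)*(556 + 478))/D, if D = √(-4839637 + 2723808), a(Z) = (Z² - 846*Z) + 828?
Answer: -628003767988*I*√2115829/2115829 ≈ -4.3174e+8*I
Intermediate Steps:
a(Z) = 828 + Z² - 846*Z
D = I*√2115829 (D = √(-2115829) = I*√2115829 ≈ 1454.6*I)
a((739 - 1505)*(556 + 478))/D = (828 + ((739 - 1505)*(556 + 478))² - 846*(739 - 1505)*(556 + 478))/((I*√2115829)) = (828 + (-766*1034)² - (-648036)*1034)*(-I*√2115829/2115829) = (828 + (-792044)² - 846*(-792044))*(-I*√2115829/2115829) = (828 + 627333697936 + 670069224)*(-I*√2115829/2115829) = 628003767988*(-I*√2115829/2115829) = -628003767988*I*√2115829/2115829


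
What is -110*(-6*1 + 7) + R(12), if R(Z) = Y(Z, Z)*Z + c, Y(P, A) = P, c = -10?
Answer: 24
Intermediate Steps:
R(Z) = -10 + Z² (R(Z) = Z*Z - 10 = Z² - 10 = -10 + Z²)
-110*(-6*1 + 7) + R(12) = -110*(-6*1 + 7) + (-10 + 12²) = -110*(-6 + 7) + (-10 + 144) = -110*1 + 134 = -110 + 134 = 24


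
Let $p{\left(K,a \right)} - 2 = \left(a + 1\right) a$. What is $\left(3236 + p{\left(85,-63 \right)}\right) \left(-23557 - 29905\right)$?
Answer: $-381932528$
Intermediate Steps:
$p{\left(K,a \right)} = 2 + a \left(1 + a\right)$ ($p{\left(K,a \right)} = 2 + \left(a + 1\right) a = 2 + \left(1 + a\right) a = 2 + a \left(1 + a\right)$)
$\left(3236 + p{\left(85,-63 \right)}\right) \left(-23557 - 29905\right) = \left(3236 + \left(2 - 63 + \left(-63\right)^{2}\right)\right) \left(-23557 - 29905\right) = \left(3236 + \left(2 - 63 + 3969\right)\right) \left(-53462\right) = \left(3236 + 3908\right) \left(-53462\right) = 7144 \left(-53462\right) = -381932528$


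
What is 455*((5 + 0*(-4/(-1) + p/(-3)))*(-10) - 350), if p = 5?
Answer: -182000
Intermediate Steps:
455*((5 + 0*(-4/(-1) + p/(-3)))*(-10) - 350) = 455*((5 + 0*(-4/(-1) + 5/(-3)))*(-10) - 350) = 455*((5 + 0*(-4*(-1) + 5*(-1/3)))*(-10) - 350) = 455*((5 + 0*(4 - 5/3))*(-10) - 350) = 455*((5 + 0*(7/3))*(-10) - 350) = 455*((5 + 0)*(-10) - 350) = 455*(5*(-10) - 350) = 455*(-50 - 350) = 455*(-400) = -182000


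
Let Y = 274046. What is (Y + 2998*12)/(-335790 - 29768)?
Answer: -155011/182779 ≈ -0.84808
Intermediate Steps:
(Y + 2998*12)/(-335790 - 29768) = (274046 + 2998*12)/(-335790 - 29768) = (274046 + 35976)/(-365558) = 310022*(-1/365558) = -155011/182779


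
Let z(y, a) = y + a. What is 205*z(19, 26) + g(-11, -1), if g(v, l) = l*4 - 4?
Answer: 9217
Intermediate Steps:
z(y, a) = a + y
g(v, l) = -4 + 4*l (g(v, l) = 4*l - 4 = -4 + 4*l)
205*z(19, 26) + g(-11, -1) = 205*(26 + 19) + (-4 + 4*(-1)) = 205*45 + (-4 - 4) = 9225 - 8 = 9217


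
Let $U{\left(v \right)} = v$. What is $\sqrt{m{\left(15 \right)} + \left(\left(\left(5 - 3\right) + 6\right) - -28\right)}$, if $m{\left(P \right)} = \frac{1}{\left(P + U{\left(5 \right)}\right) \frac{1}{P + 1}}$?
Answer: $\frac{2 \sqrt{230}}{5} \approx 6.0663$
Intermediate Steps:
$m{\left(P \right)} = \frac{1 + P}{5 + P}$ ($m{\left(P \right)} = \frac{1}{\left(P + 5\right) \frac{1}{P + 1}} = \frac{1}{\left(5 + P\right) \frac{1}{1 + P}} = \frac{1}{\frac{1}{1 + P} \left(5 + P\right)} = \frac{1 + P}{5 + P}$)
$\sqrt{m{\left(15 \right)} + \left(\left(\left(5 - 3\right) + 6\right) - -28\right)} = \sqrt{\frac{1 + 15}{5 + 15} + \left(\left(\left(5 - 3\right) + 6\right) - -28\right)} = \sqrt{\frac{1}{20} \cdot 16 + \left(\left(2 + 6\right) + 28\right)} = \sqrt{\frac{1}{20} \cdot 16 + \left(8 + 28\right)} = \sqrt{\frac{4}{5} + 36} = \sqrt{\frac{184}{5}} = \frac{2 \sqrt{230}}{5}$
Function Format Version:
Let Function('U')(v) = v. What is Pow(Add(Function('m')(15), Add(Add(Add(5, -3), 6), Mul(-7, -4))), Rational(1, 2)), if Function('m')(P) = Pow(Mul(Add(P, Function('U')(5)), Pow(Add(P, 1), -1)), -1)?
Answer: Mul(Rational(2, 5), Pow(230, Rational(1, 2))) ≈ 6.0663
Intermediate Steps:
Function('m')(P) = Mul(Pow(Add(5, P), -1), Add(1, P)) (Function('m')(P) = Pow(Mul(Add(P, 5), Pow(Add(P, 1), -1)), -1) = Pow(Mul(Add(5, P), Pow(Add(1, P), -1)), -1) = Pow(Mul(Pow(Add(1, P), -1), Add(5, P)), -1) = Mul(Pow(Add(5, P), -1), Add(1, P)))
Pow(Add(Function('m')(15), Add(Add(Add(5, -3), 6), Mul(-7, -4))), Rational(1, 2)) = Pow(Add(Mul(Pow(Add(5, 15), -1), Add(1, 15)), Add(Add(Add(5, -3), 6), Mul(-7, -4))), Rational(1, 2)) = Pow(Add(Mul(Pow(20, -1), 16), Add(Add(2, 6), 28)), Rational(1, 2)) = Pow(Add(Mul(Rational(1, 20), 16), Add(8, 28)), Rational(1, 2)) = Pow(Add(Rational(4, 5), 36), Rational(1, 2)) = Pow(Rational(184, 5), Rational(1, 2)) = Mul(Rational(2, 5), Pow(230, Rational(1, 2)))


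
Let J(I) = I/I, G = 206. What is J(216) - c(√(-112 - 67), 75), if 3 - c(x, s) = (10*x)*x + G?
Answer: -1586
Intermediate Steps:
J(I) = 1
c(x, s) = -203 - 10*x² (c(x, s) = 3 - ((10*x)*x + 206) = 3 - (10*x² + 206) = 3 - (206 + 10*x²) = 3 + (-206 - 10*x²) = -203 - 10*x²)
J(216) - c(√(-112 - 67), 75) = 1 - (-203 - 10*(√(-112 - 67))²) = 1 - (-203 - 10*(√(-179))²) = 1 - (-203 - 10*(I*√179)²) = 1 - (-203 - 10*(-179)) = 1 - (-203 + 1790) = 1 - 1*1587 = 1 - 1587 = -1586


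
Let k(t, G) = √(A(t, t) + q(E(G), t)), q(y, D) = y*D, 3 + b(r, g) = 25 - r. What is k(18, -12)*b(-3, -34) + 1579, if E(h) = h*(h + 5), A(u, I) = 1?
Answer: 1579 + 25*√1513 ≈ 2551.4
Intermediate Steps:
b(r, g) = 22 - r (b(r, g) = -3 + (25 - r) = 22 - r)
E(h) = h*(5 + h)
q(y, D) = D*y
k(t, G) = √(1 + G*t*(5 + G)) (k(t, G) = √(1 + t*(G*(5 + G))) = √(1 + G*t*(5 + G)))
k(18, -12)*b(-3, -34) + 1579 = √(1 - 12*18*(5 - 12))*(22 - 1*(-3)) + 1579 = √(1 - 12*18*(-7))*(22 + 3) + 1579 = √(1 + 1512)*25 + 1579 = √1513*25 + 1579 = 25*√1513 + 1579 = 1579 + 25*√1513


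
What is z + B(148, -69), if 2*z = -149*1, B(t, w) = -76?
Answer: -301/2 ≈ -150.50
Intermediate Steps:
z = -149/2 (z = (-149*1)/2 = (1/2)*(-149) = -149/2 ≈ -74.500)
z + B(148, -69) = -149/2 - 76 = -301/2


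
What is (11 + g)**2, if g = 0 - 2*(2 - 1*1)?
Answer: 81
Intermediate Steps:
g = -2 (g = 0 - 2*(2 - 1) = 0 - 2*1 = 0 - 2 = -2)
(11 + g)**2 = (11 - 2)**2 = 9**2 = 81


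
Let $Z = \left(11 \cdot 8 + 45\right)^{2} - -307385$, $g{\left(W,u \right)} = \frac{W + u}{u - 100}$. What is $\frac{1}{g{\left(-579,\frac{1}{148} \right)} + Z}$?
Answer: $\frac{14799}{4810855817} \approx 3.0762 \cdot 10^{-6}$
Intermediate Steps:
$g{\left(W,u \right)} = \frac{W + u}{-100 + u}$
$Z = 325074$ ($Z = \left(88 + 45\right)^{2} + 307385 = 133^{2} + 307385 = 17689 + 307385 = 325074$)
$\frac{1}{g{\left(-579,\frac{1}{148} \right)} + Z} = \frac{1}{\frac{-579 + \frac{1}{148}}{-100 + \frac{1}{148}} + 325074} = \frac{1}{\frac{1}{- \frac{14799}{148}} \left(- \frac{85691}{148}\right) + 325074} = \frac{1}{\left(- \frac{148}{14799}\right) \left(- \frac{85691}{148}\right) + 325074} = \frac{1}{\frac{85691}{14799} + 325074} = \frac{1}{\frac{4810855817}{14799}} = \frac{14799}{4810855817}$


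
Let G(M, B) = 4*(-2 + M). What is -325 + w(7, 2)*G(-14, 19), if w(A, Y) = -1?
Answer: -261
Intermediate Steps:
G(M, B) = -8 + 4*M
-325 + w(7, 2)*G(-14, 19) = -325 - (-8 + 4*(-14)) = -325 - (-8 - 56) = -325 - 1*(-64) = -325 + 64 = -261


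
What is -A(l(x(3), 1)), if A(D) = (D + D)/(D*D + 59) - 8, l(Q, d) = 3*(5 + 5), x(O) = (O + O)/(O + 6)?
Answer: 7612/959 ≈ 7.9374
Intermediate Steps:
x(O) = 2*O/(6 + O) (x(O) = (2*O)/(6 + O) = 2*O/(6 + O))
l(Q, d) = 30 (l(Q, d) = 3*10 = 30)
A(D) = -8 + 2*D/(59 + D²) (A(D) = (2*D)/(D² + 59) - 8 = (2*D)/(59 + D²) - 8 = 2*D/(59 + D²) - 8 = -8 + 2*D/(59 + D²))
-A(l(x(3), 1)) = -2*(-236 + 30 - 4*30²)/(59 + 30²) = -2*(-236 + 30 - 4*900)/(59 + 900) = -2*(-236 + 30 - 3600)/959 = -2*(-3806)/959 = -1*(-7612/959) = 7612/959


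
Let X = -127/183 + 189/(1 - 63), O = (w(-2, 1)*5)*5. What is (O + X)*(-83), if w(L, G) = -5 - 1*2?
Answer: 168324913/11346 ≈ 14836.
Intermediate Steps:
w(L, G) = -7 (w(L, G) = -5 - 2 = -7)
O = -175 (O = -7*5*5 = -35*5 = -175)
X = -42461/11346 (X = -127*1/183 + 189/(-62) = -127/183 + 189*(-1/62) = -127/183 - 189/62 = -42461/11346 ≈ -3.7424)
(O + X)*(-83) = (-175 - 42461/11346)*(-83) = -2028011/11346*(-83) = 168324913/11346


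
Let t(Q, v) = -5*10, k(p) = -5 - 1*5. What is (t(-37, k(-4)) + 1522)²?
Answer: 2166784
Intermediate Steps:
k(p) = -10 (k(p) = -5 - 5 = -10)
t(Q, v) = -50
(t(-37, k(-4)) + 1522)² = (-50 + 1522)² = 1472² = 2166784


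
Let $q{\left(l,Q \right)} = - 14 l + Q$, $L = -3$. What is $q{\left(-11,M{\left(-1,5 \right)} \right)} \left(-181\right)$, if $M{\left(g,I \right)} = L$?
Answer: $-27331$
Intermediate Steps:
$M{\left(g,I \right)} = -3$
$q{\left(l,Q \right)} = Q - 14 l$
$q{\left(-11,M{\left(-1,5 \right)} \right)} \left(-181\right) = \left(-3 - -154\right) \left(-181\right) = \left(-3 + 154\right) \left(-181\right) = 151 \left(-181\right) = -27331$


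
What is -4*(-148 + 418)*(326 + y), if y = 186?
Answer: -552960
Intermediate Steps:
-4*(-148 + 418)*(326 + y) = -4*(-148 + 418)*(326 + 186) = -1080*512 = -4*138240 = -552960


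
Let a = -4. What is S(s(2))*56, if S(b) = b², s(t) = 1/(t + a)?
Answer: 14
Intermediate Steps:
s(t) = 1/(-4 + t) (s(t) = 1/(t - 4) = 1/(-4 + t))
S(s(2))*56 = (1/(-4 + 2))²*56 = (1/(-2))²*56 = (-½)²*56 = (¼)*56 = 14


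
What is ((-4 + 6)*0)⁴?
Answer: 0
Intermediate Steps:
((-4 + 6)*0)⁴ = (2*0)⁴ = 0⁴ = 0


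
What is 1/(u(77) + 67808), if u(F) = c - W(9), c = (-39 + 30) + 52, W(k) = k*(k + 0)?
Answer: 1/67770 ≈ 1.4756e-5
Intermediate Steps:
W(k) = k² (W(k) = k*k = k²)
c = 43 (c = -9 + 52 = 43)
u(F) = -38 (u(F) = 43 - 1*9² = 43 - 1*81 = 43 - 81 = -38)
1/(u(77) + 67808) = 1/(-38 + 67808) = 1/67770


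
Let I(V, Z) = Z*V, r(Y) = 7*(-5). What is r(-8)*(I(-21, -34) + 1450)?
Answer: -75740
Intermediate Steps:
r(Y) = -35
I(V, Z) = V*Z
r(-8)*(I(-21, -34) + 1450) = -35*(-21*(-34) + 1450) = -35*(714 + 1450) = -35*2164 = -75740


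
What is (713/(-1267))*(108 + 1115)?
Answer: -871999/1267 ≈ -688.24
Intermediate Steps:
(713/(-1267))*(108 + 1115) = (713*(-1/1267))*1223 = -713/1267*1223 = -871999/1267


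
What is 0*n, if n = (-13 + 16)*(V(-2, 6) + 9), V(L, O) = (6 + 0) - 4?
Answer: 0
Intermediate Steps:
V(L, O) = 2 (V(L, O) = 6 - 4 = 2)
n = 33 (n = (-13 + 16)*(2 + 9) = 3*11 = 33)
0*n = 0*33 = 0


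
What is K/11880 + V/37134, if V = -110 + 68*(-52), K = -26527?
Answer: -57131561/24508440 ≈ -2.3311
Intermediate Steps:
V = -3646 (V = -110 - 3536 = -3646)
K/11880 + V/37134 = -26527/11880 - 3646/37134 = -26527*1/11880 - 3646*1/37134 = -26527/11880 - 1823/18567 = -57131561/24508440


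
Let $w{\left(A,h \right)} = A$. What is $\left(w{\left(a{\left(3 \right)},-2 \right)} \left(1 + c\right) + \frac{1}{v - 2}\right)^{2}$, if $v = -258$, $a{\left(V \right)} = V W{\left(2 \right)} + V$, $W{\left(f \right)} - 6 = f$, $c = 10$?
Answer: $\frac{5962773961}{67600} \approx 88207.0$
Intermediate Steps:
$W{\left(f \right)} = 6 + f$
$a{\left(V \right)} = 9 V$ ($a{\left(V \right)} = V \left(6 + 2\right) + V = V 8 + V = 8 V + V = 9 V$)
$\left(w{\left(a{\left(3 \right)},-2 \right)} \left(1 + c\right) + \frac{1}{v - 2}\right)^{2} = \left(9 \cdot 3 \left(1 + 10\right) + \frac{1}{-258 - 2}\right)^{2} = \left(27 \cdot 11 + \frac{1}{-260}\right)^{2} = \left(297 - \frac{1}{260}\right)^{2} = \left(\frac{77219}{260}\right)^{2} = \frac{5962773961}{67600}$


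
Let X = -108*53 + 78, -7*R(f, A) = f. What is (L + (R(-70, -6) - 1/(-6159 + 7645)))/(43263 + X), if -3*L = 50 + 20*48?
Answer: -1456283/167696586 ≈ -0.0086840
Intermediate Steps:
R(f, A) = -f/7
X = -5646 (X = -5724 + 78 = -5646)
L = -1010/3 (L = -(50 + 20*48)/3 = -(50 + 960)/3 = -1/3*1010 = -1010/3 ≈ -336.67)
(L + (R(-70, -6) - 1/(-6159 + 7645)))/(43263 + X) = (-1010/3 + (-1/7*(-70) - 1/(-6159 + 7645)))/(43263 - 5646) = (-1010/3 + (10 - 1/1486))/37617 = (-1010/3 + (10 - 1*1/1486))*(1/37617) = (-1010/3 + (10 - 1/1486))*(1/37617) = (-1010/3 + 14859/1486)*(1/37617) = -1456283/4458*1/37617 = -1456283/167696586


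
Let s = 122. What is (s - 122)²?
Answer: 0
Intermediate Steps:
(s - 122)² = (122 - 122)² = 0² = 0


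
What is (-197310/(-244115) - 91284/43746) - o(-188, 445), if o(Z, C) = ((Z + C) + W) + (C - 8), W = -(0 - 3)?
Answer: -248565115301/355968493 ≈ -698.28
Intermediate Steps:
W = 3 (W = -1*(-3) = 3)
o(Z, C) = -5 + Z + 2*C (o(Z, C) = ((Z + C) + 3) + (C - 8) = ((C + Z) + 3) + (-8 + C) = (3 + C + Z) + (-8 + C) = -5 + Z + 2*C)
(-197310/(-244115) - 91284/43746) - o(-188, 445) = (-197310/(-244115) - 91284/43746) - (-5 - 188 + 2*445) = (-197310*(-1/244115) - 91284*1/43746) - (-5 - 188 + 890) = (39462/48823 - 15214/7291) - 1*697 = -455075680/355968493 - 697 = -248565115301/355968493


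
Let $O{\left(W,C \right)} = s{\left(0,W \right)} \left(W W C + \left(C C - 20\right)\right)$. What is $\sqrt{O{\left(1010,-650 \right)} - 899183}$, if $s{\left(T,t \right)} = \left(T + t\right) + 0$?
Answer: $i \sqrt{669269844383} \approx 8.1809 \cdot 10^{5} i$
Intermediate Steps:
$s{\left(T,t \right)} = T + t$
$O{\left(W,C \right)} = W \left(-20 + C^{2} + C W^{2}\right)$ ($O{\left(W,C \right)} = \left(0 + W\right) \left(W W C + \left(C C - 20\right)\right) = W \left(W^{2} C + \left(C^{2} - 20\right)\right) = W \left(C W^{2} + \left(-20 + C^{2}\right)\right) = W \left(-20 + C^{2} + C W^{2}\right)$)
$\sqrt{O{\left(1010,-650 \right)} - 899183} = \sqrt{1010 \left(-20 + \left(-650\right)^{2} - 650 \cdot 1010^{2}\right) - 899183} = \sqrt{1010 \left(-20 + 422500 - 663065000\right) - 899183} = \sqrt{1010 \left(-662642520\right) - 899183} = \sqrt{-669268945200 - 899183} = \sqrt{-669269844383} = i \sqrt{669269844383}$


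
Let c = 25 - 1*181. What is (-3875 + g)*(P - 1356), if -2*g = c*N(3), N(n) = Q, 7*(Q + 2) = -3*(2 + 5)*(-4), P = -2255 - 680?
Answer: 13280645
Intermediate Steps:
P = -2935
Q = 10 (Q = -2 + (-3*(2 + 5)*(-4))/7 = -2 + (-3*7*(-4))/7 = -2 + (-21*(-4))/7 = -2 + (1/7)*84 = -2 + 12 = 10)
N(n) = 10
c = -156 (c = 25 - 181 = -156)
g = 780 (g = -(-78)*10 = -1/2*(-1560) = 780)
(-3875 + g)*(P - 1356) = (-3875 + 780)*(-2935 - 1356) = -3095*(-4291) = 13280645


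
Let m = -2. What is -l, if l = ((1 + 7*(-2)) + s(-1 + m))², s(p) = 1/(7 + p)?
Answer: -2601/16 ≈ -162.56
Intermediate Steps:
l = 2601/16 (l = ((1 + 7*(-2)) + 1/(7 + (-1 - 2)))² = ((1 - 14) + 1/(7 - 3))² = (-13 + 1/4)² = (-13 + ¼)² = (-51/4)² = 2601/16 ≈ 162.56)
-l = -1*2601/16 = -2601/16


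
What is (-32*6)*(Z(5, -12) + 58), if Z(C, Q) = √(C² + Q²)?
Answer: -13632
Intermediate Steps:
(-32*6)*(Z(5, -12) + 58) = (-32*6)*(√(5² + (-12)²) + 58) = -192*(√(25 + 144) + 58) = -192*(√169 + 58) = -192*(13 + 58) = -192*71 = -13632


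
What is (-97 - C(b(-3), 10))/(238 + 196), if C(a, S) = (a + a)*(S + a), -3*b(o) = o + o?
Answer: -145/434 ≈ -0.33410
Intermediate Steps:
b(o) = -2*o/3 (b(o) = -(o + o)/3 = -2*o/3)
C(a, S) = 2*a*(S + a) (C(a, S) = (2*a)*(S + a) = 2*a*(S + a))
(-97 - C(b(-3), 10))/(238 + 196) = (-97 - 2*(-⅔*(-3))*(10 - ⅔*(-3)))/(238 + 196) = (-97 - 2*2*(10 + 2))/434 = (-97 - 2*2*12)*(1/434) = (-97 - 1*48)*(1/434) = (-97 - 48)*(1/434) = -145*1/434 = -145/434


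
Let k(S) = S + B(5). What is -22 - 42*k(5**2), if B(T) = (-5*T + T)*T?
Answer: 3128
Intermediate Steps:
B(T) = -4*T**2 (B(T) = (-4*T)*T = -4*T**2)
k(S) = -100 + S (k(S) = S - 4*5**2 = S - 4*25 = S - 100 = -100 + S)
-22 - 42*k(5**2) = -22 - 42*(-100 + 5**2) = -22 - 42*(-100 + 25) = -22 - 42*(-75) = -22 + 3150 = 3128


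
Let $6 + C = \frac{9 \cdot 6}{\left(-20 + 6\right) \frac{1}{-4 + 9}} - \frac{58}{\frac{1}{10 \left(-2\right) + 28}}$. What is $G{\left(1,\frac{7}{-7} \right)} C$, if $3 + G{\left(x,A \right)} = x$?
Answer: $\frac{6850}{7} \approx 978.57$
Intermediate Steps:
$G{\left(x,A \right)} = -3 + x$
$C = - \frac{3425}{7}$ ($C = -6 + \left(\frac{9 \cdot 6}{\left(-20 + 6\right) \frac{1}{-4 + 9}} - \frac{58}{\frac{1}{10 \left(-2\right) + 28}}\right) = -6 + \left(\frac{54}{\left(-14\right) \frac{1}{5}} - \frac{58}{\frac{1}{-20 + 28}}\right) = -6 + \left(\frac{54}{\left(-14\right) \frac{1}{5}} - \frac{58}{\frac{1}{8}}\right) = -6 + \left(\frac{54}{- \frac{14}{5}} - 58 \frac{1}{\frac{1}{8}}\right) = -6 + \left(54 \left(- \frac{5}{14}\right) - 464\right) = -6 - \frac{3383}{7} = - \frac{3425}{7} \approx -489.29$)
$G{\left(1,\frac{7}{-7} \right)} C = \left(-3 + 1\right) \left(- \frac{3425}{7}\right) = \left(-2\right) \left(- \frac{3425}{7}\right) = \frac{6850}{7}$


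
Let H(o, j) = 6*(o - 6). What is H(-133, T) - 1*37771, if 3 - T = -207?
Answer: -38605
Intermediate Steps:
T = 210 (T = 3 - 1*(-207) = 3 + 207 = 210)
H(o, j) = -36 + 6*o (H(o, j) = 6*(-6 + o) = -36 + 6*o)
H(-133, T) - 1*37771 = (-36 + 6*(-133)) - 1*37771 = (-36 - 798) - 37771 = -834 - 37771 = -38605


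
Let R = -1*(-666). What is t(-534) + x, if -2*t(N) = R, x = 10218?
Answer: 9885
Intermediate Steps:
R = 666
t(N) = -333 (t(N) = -½*666 = -333)
t(-534) + x = -333 + 10218 = 9885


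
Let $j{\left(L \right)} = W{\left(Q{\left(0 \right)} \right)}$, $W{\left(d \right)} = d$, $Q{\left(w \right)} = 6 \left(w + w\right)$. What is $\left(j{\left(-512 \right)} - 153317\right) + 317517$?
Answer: $164200$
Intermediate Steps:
$Q{\left(w \right)} = 12 w$ ($Q{\left(w \right)} = 6 \cdot 2 w = 12 w$)
$j{\left(L \right)} = 0$ ($j{\left(L \right)} = 12 \cdot 0 = 0$)
$\left(j{\left(-512 \right)} - 153317\right) + 317517 = \left(0 - 153317\right) + 317517 = -153317 + 317517 = 164200$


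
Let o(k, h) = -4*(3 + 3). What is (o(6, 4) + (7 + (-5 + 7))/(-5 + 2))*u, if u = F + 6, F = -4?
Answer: -54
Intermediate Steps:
o(k, h) = -24 (o(k, h) = -4*6 = -24)
u = 2 (u = -4 + 6 = 2)
(o(6, 4) + (7 + (-5 + 7))/(-5 + 2))*u = (-24 + (7 + (-5 + 7))/(-5 + 2))*2 = (-24 + (7 + 2)/(-3))*2 = (-24 + 9*(-⅓))*2 = (-24 - 3)*2 = -27*2 = -54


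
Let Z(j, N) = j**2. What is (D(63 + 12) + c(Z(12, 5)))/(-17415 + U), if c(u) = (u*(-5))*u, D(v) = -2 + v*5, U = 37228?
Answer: -103307/19813 ≈ -5.2141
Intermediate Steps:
D(v) = -2 + 5*v
c(u) = -5*u**2 (c(u) = (-5*u)*u = -5*u**2)
(D(63 + 12) + c(Z(12, 5)))/(-17415 + U) = ((-2 + 5*(63 + 12)) - 5*(12**2)**2)/(-17415 + 37228) = ((-2 + 5*75) - 5*144**2)/19813 = ((-2 + 375) - 5*20736)*(1/19813) = (373 - 103680)*(1/19813) = -103307*1/19813 = -103307/19813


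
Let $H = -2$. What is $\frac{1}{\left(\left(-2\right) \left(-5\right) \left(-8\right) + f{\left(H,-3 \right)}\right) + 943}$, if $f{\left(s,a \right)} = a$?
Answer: $\frac{1}{860} \approx 0.0011628$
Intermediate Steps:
$\frac{1}{\left(\left(-2\right) \left(-5\right) \left(-8\right) + f{\left(H,-3 \right)}\right) + 943} = \frac{1}{\left(\left(-2\right) \left(-5\right) \left(-8\right) - 3\right) + 943} = \frac{1}{\left(10 \left(-8\right) - 3\right) + 943} = \frac{1}{\left(-80 - 3\right) + 943} = \frac{1}{-83 + 943} = \frac{1}{860}$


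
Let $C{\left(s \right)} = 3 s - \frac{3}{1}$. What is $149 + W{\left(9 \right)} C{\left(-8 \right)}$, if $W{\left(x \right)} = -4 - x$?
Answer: $500$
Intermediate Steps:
$C{\left(s \right)} = -3 + 3 s$ ($C{\left(s \right)} = 3 s - 3 = -3 + 3 s$)
$149 + W{\left(9 \right)} C{\left(-8 \right)} = 149 + \left(-4 - 9\right) \left(-3 + 3 \left(-8\right)\right) = 149 + \left(-4 - 9\right) \left(-3 - 24\right) = 149 - -351 = 149 + 351 = 500$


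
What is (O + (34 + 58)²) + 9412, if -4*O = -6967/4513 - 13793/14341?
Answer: 1156991938697/64720933 ≈ 17877.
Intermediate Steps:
O = 40540389/64720933 (O = -(-6967/4513 - 13793/14341)/4 = -¼*(-162161556/64720933) = 40540389/64720933 ≈ 0.62639)
(O + (34 + 58)²) + 9412 = (40540389/64720933 + (34 + 58)²) + 9412 = (40540389/64720933 + 92²) + 9412 = (40540389/64720933 + 8464) + 9412 = 547838517301/64720933 + 9412 = 1156991938697/64720933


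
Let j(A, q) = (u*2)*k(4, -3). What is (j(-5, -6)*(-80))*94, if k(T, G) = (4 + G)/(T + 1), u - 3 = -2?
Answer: -3008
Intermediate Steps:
u = 1 (u = 3 - 2 = 1)
k(T, G) = (4 + G)/(1 + T)
j(A, q) = ⅖ (j(A, q) = (1*2)*((4 - 3)/(1 + 4)) = 2*(1/5) = 2*((⅕)*1) = 2*(⅕) = ⅖)
(j(-5, -6)*(-80))*94 = ((⅖)*(-80))*94 = -32*94 = -3008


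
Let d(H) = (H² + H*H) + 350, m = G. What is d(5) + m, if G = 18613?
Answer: 19013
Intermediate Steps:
m = 18613
d(H) = 350 + 2*H² (d(H) = (H² + H²) + 350 = 2*H² + 350 = 350 + 2*H²)
d(5) + m = (350 + 2*5²) + 18613 = (350 + 2*25) + 18613 = (350 + 50) + 18613 = 400 + 18613 = 19013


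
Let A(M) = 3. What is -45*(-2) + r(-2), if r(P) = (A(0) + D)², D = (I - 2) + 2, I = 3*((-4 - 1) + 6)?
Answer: 126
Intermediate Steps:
I = 3 (I = 3*(-5 + 6) = 3*1 = 3)
D = 3 (D = (3 - 2) + 2 = 1 + 2 = 3)
r(P) = 36 (r(P) = (3 + 3)² = 6² = 36)
-45*(-2) + r(-2) = -45*(-2) + 36 = 90 + 36 = 126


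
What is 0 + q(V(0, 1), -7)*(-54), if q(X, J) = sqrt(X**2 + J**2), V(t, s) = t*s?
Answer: -378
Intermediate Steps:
V(t, s) = s*t
q(X, J) = sqrt(J**2 + X**2)
0 + q(V(0, 1), -7)*(-54) = 0 + sqrt((-7)**2 + (1*0)**2)*(-54) = 0 + sqrt(49 + 0**2)*(-54) = 0 + sqrt(49 + 0)*(-54) = 0 + sqrt(49)*(-54) = 0 + 7*(-54) = 0 - 378 = -378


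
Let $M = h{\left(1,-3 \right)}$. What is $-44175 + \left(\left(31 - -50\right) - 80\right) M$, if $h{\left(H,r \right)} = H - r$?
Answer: $-44171$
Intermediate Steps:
$M = 4$ ($M = 1 - -3 = 1 + 3 = 4$)
$-44175 + \left(\left(31 - -50\right) - 80\right) M = -44175 + \left(\left(31 - -50\right) - 80\right) 4 = -44175 + \left(\left(31 + 50\right) - 80\right) 4 = -44175 + \left(81 - 80\right) 4 = -44175 + 1 \cdot 4 = -44175 + 4 = -44171$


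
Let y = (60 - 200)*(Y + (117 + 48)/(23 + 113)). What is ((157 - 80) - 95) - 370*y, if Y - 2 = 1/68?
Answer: 2842219/17 ≈ 1.6719e+5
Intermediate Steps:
Y = 137/68 (Y = 2 + 1/68 = 137/68 ≈ 2.0147)
y = -15365/34 (y = (60 - 200)*(137/68 + (117 + 48)/(23 + 113)) = -140*(137/68 + 165/136) = -140*439/136 = -15365/34 ≈ -451.91)
((157 - 80) - 95) - 370*y = ((157 - 80) - 95) - 370*(-15365/34) = (77 - 95) + 2842525/17 = -18 + 2842525/17 = 2842219/17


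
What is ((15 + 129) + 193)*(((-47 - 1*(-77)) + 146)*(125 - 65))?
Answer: 3558720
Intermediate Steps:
((15 + 129) + 193)*(((-47 - 1*(-77)) + 146)*(125 - 65)) = (144 + 193)*(((-47 + 77) + 146)*60) = 337*((30 + 146)*60) = 337*(176*60) = 337*10560 = 3558720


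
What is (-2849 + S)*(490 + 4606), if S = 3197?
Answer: 1773408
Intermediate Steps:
(-2849 + S)*(490 + 4606) = (-2849 + 3197)*(490 + 4606) = 348*5096 = 1773408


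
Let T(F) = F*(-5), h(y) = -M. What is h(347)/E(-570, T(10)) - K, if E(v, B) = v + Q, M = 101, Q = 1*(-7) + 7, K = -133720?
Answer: 76220501/570 ≈ 1.3372e+5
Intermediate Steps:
Q = 0 (Q = -7 + 7 = 0)
h(y) = -101 (h(y) = -1*101 = -101)
T(F) = -5*F
E(v, B) = v (E(v, B) = v + 0 = v)
h(347)/E(-570, T(10)) - K = -101/(-570) - 1*(-133720) = -101*(-1/570) + 133720 = 101/570 + 133720 = 76220501/570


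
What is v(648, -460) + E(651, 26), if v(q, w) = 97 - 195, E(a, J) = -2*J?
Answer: -150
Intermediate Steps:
v(q, w) = -98
v(648, -460) + E(651, 26) = -98 - 2*26 = -98 - 52 = -150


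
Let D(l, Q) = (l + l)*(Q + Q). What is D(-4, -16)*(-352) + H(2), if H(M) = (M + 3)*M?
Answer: -90102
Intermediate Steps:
D(l, Q) = 4*Q*l (D(l, Q) = (2*l)*(2*Q) = 4*Q*l)
H(M) = M*(3 + M) (H(M) = (3 + M)*M = M*(3 + M))
D(-4, -16)*(-352) + H(2) = (4*(-16)*(-4))*(-352) + 2*(3 + 2) = 256*(-352) + 2*5 = -90112 + 10 = -90102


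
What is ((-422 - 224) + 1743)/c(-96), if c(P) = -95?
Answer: -1097/95 ≈ -11.547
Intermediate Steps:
((-422 - 224) + 1743)/c(-96) = ((-422 - 224) + 1743)/(-95) = (-646 + 1743)*(-1/95) = 1097*(-1/95) = -1097/95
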